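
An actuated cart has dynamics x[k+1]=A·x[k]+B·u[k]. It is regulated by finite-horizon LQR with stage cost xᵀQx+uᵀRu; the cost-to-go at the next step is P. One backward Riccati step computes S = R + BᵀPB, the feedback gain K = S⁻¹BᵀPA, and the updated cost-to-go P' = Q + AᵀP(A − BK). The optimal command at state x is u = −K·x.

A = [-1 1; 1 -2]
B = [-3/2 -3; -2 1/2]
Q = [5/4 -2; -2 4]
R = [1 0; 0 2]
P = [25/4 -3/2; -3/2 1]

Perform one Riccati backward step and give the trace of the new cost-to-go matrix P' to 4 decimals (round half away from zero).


7.1370

BᵀP = [-6.3750 0.2500; -19.5000 5.0000]
S = R + BᵀPB = [1 0; 0 2] + [9.0625 19.2500; 19.2500 61.0000] = [10.0625 19.2500; 19.2500 63.0000]
BᵀPA = [6.6250 -6.8750; 24.5000 -29.5000]
K = S⁻¹·BᵀPA = [-0.2060 0.5116; 0.4518 -0.6246]
A−BK = [0.0465 -0.1063; 0.3621 -0.6645]
AᵀP(A−BK) = [0.5449 -0.8372; -0.8372 1.3422]
P' = Q + AᵀP(A−BK) = [1.7949 -2.8372; -2.8372 5.3422]
tr(P') = 7.1370


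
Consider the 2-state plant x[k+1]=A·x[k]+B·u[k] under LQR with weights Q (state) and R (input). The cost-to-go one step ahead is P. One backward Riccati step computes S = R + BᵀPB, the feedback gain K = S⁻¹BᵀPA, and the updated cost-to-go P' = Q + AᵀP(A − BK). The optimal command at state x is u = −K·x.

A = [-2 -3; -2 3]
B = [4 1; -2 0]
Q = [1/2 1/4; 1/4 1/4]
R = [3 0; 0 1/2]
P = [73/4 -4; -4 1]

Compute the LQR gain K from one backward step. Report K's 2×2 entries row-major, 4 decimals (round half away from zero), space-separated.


-0.2202 -0.6606 -0.5688 -0.7064

BᵀP = [81.0000 -18.0000; 18.2500 -4.0000]
S = R + BᵀPB = [3 0; 0 1/2] + [360.0000 81.0000; 81.0000 18.2500] = [363.0000 81.0000; 81.0000 18.7500]
BᵀPA = [-126.0000 -297.0000; -28.5000 -66.7500]
K = S⁻¹·BᵀPA = [-0.2202 -0.6606; -0.5688 -0.7064]
A−BK = [-0.5505 0.3486; -2.4404 1.6789]
AᵀP(A−BK) = [1.0459 0.1376; 0.1376 1.9128]
P' = Q + AᵀP(A−BK) = [1.5459 0.3876; 0.3876 2.1628]
tr(P') = 3.7087


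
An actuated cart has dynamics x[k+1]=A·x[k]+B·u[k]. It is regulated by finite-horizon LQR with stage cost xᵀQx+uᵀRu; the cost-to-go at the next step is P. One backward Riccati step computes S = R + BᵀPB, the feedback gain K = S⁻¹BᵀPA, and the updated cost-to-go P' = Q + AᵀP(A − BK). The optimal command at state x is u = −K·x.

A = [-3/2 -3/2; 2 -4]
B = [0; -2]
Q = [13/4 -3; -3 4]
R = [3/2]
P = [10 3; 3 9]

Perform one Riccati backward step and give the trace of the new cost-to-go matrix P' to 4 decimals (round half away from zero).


BᵀP = [-6.0000 -18.0000]
S = R + BᵀPB = [3/2] + [36.0000] = [37.5000]
BᵀPA = [-27.0000 81.0000]
K = S⁻¹·BᵀPA = [-0.7200 2.1600]
A−BK = [-1.5000 -1.5000; 0.5600 0.3200]
AᵀP(A−BK) = [21.0600 17.8200; 17.8200 27.5400]
P' = Q + AᵀP(A−BK) = [24.3100 14.8200; 14.8200 31.5400]
tr(P') = 55.8500

55.8500


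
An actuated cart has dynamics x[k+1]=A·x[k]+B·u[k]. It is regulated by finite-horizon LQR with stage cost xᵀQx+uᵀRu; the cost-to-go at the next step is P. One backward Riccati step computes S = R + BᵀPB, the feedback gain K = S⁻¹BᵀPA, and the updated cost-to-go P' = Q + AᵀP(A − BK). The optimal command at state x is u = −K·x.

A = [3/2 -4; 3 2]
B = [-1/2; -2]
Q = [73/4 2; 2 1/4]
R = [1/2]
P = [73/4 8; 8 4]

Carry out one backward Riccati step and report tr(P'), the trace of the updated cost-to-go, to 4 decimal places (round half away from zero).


BᵀP = [-25.1250 -12.0000]
S = R + BᵀPB = [1/2] + [36.5625] = [37.0625]
BᵀPA = [-73.6875 76.5000]
K = S⁻¹·BᵀPA = [-1.9882 2.0641]
A−BK = [0.5059 -2.9680; -0.9764 6.1282]
AᵀP(A−BK) = [2.5573 -5.4030; -5.4030 22.0978]
P' = Q + AᵀP(A−BK) = [20.8073 -3.4030; -3.4030 22.3478]
tr(P') = 43.1551

43.1551


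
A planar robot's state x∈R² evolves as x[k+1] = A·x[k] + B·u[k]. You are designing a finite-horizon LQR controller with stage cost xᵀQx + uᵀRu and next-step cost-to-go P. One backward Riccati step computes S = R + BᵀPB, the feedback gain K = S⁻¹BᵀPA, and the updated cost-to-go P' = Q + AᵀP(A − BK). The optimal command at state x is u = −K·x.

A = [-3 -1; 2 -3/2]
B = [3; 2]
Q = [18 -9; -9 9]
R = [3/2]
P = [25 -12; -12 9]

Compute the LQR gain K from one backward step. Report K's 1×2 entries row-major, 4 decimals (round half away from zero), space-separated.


-1.5949 -0.2025

BᵀP = [51.0000 -18.0000]
S = R + BᵀPB = [3/2] + [117.0000] = [118.5000]
BᵀPA = [-189.0000 -24.0000]
K = S⁻¹·BᵀPA = [-1.5949 -0.2025]
A−BK = [1.7848 -0.3924; 5.1899 -1.0949]
AᵀP(A−BK) = [103.5570 -20.2785; -20.2785 4.3892]
P' = Q + AᵀP(A−BK) = [121.5570 -29.2785; -29.2785 13.3892]
tr(P') = 134.9462


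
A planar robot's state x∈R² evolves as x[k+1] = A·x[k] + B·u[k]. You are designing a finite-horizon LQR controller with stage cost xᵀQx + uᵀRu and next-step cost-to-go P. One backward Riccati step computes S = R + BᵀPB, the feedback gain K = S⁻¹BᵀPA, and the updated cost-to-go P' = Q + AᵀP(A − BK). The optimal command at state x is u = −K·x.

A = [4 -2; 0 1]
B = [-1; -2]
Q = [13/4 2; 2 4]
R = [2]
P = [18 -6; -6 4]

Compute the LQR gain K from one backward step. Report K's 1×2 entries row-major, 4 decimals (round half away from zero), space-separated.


BᵀP = [-6.0000 -2.0000]
S = R + BᵀPB = [2] + [10.0000] = [12.0000]
BᵀPA = [-24.0000 10.0000]
K = S⁻¹·BᵀPA = [-2.0000 0.8333]
A−BK = [2.0000 -1.1667; -4.0000 2.6667]
AᵀP(A−BK) = [240.0000 -148.0000; -148.0000 91.6667]
P' = Q + AᵀP(A−BK) = [243.2500 -146.0000; -146.0000 95.6667]
tr(P') = 338.9167

-2.0000 0.8333


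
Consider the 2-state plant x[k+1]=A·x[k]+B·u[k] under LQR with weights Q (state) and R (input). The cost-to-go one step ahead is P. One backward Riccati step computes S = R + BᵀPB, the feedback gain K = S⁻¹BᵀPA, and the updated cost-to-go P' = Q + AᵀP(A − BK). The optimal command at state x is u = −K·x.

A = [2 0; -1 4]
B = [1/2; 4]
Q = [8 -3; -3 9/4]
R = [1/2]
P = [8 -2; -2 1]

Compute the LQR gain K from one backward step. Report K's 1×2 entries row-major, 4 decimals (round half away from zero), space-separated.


-1.0476 1.1429

BᵀP = [-4.0000 3.0000]
S = R + BᵀPB = [1/2] + [10.0000] = [10.5000]
BᵀPA = [-11.0000 12.0000]
K = S⁻¹·BᵀPA = [-1.0476 1.1429]
A−BK = [2.5238 -0.5714; 3.1905 -0.5714]
AᵀP(A−BK) = [29.4762 -7.4286; -7.4286 2.2857]
P' = Q + AᵀP(A−BK) = [37.4762 -10.4286; -10.4286 4.5357]
tr(P') = 42.0119


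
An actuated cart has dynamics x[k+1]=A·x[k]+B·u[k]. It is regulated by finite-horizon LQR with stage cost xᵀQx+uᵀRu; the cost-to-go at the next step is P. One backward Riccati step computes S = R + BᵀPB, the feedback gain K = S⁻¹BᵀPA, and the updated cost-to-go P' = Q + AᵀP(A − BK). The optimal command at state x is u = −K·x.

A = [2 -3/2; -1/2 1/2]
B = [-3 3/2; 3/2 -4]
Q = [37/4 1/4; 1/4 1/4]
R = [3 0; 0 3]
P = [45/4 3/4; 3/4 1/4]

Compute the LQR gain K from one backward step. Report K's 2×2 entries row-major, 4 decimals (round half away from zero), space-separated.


-0.6186 0.4555 0.0881 -0.0805

BᵀP = [-32.6250 -1.8750; 13.8750 0.1250]
S = R + BᵀPB = [3 0; 0 3] + [95.0625 -41.4375; -41.4375 20.3125] = [98.0625 -41.4375; -41.4375 23.3125]
BᵀPA = [-64.3125 48.0000; 27.6875 -20.7500]
K = S⁻¹·BᵀPA = [-0.6186 0.4555; 0.0881 -0.0805]
A−BK = [0.0120 -0.0129; 0.7805 -0.5051]
AᵀP(A−BK) = [1.3392 -0.9789; -0.9789 0.7172]
P' = Q + AᵀP(A−BK) = [10.5892 -0.7289; -0.7289 0.9672]
tr(P') = 11.5564


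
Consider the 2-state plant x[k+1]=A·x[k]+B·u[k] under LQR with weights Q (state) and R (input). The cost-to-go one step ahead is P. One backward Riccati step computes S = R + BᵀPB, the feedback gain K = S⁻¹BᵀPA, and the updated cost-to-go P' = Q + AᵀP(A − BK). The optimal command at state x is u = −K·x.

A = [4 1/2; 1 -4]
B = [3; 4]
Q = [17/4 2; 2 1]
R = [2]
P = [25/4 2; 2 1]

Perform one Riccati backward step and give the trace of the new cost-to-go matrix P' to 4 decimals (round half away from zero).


14.0383

BᵀP = [26.7500 10.0000]
S = R + BᵀPB = [2] + [120.2500] = [122.2500]
BᵀPA = [117.0000 -26.6250]
K = S⁻¹·BᵀPA = [0.9571 -0.2178]
A−BK = [1.1288 1.1534; -2.8282 -3.1288]
AᵀP(A−BK) = [5.0245 2.9816; 2.9816 3.7638]
P' = Q + AᵀP(A−BK) = [9.2745 4.9816; 4.9816 4.7638]
tr(P') = 14.0383


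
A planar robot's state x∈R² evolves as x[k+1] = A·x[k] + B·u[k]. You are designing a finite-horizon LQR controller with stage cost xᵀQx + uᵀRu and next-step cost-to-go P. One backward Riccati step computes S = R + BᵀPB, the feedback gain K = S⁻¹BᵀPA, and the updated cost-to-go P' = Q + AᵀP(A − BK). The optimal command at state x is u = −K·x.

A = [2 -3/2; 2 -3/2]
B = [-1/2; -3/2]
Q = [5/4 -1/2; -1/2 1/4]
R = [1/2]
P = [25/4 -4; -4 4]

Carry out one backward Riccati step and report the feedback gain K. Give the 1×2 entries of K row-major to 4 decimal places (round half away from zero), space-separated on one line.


BᵀP = [2.8750 -4.0000]
S = R + BᵀPB = [1/2] + [4.5625] = [5.0625]
BᵀPA = [-2.2500 1.6875]
K = S⁻¹·BᵀPA = [-0.4444 0.3333]
A−BK = [1.7778 -1.3333; 1.3333 -1.0000]
AᵀP(A−BK) = [8.0000 -6.0000; -6.0000 4.5000]
P' = Q + AᵀP(A−BK) = [9.2500 -6.5000; -6.5000 4.7500]
tr(P') = 14.0000

-0.4444 0.3333


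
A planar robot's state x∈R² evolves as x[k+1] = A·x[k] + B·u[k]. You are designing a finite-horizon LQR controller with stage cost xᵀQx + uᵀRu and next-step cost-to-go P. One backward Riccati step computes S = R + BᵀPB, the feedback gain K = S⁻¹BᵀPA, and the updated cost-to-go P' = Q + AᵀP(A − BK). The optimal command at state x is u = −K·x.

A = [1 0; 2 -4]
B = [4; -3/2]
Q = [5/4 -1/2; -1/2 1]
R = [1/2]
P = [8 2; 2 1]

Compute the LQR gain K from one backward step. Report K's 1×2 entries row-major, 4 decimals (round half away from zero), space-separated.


BᵀP = [29.0000 6.5000]
S = R + BᵀPB = [1/2] + [106.2500] = [106.7500]
BᵀPA = [42.0000 -26.0000]
K = S⁻¹·BᵀPA = [0.3934 -0.2436]
A−BK = [-0.5738 0.9742; 2.5902 -4.3653]
AᵀP(A−BK) = [3.4754 -5.7705; -5.7705 9.6674]
P' = Q + AᵀP(A−BK) = [4.7254 -6.2705; -6.2705 10.6674]
tr(P') = 15.3929

0.3934 -0.2436


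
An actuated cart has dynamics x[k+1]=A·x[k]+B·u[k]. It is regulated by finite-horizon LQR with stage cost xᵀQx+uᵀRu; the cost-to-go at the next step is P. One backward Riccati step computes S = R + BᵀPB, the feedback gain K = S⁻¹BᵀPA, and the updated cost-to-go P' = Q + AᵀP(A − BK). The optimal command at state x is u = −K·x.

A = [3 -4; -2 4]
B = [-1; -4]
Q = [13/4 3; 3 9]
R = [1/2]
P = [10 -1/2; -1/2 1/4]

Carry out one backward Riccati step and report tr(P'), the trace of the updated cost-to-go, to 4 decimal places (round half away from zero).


BᵀP = [-8.0000 -0.5000]
S = R + BᵀPB = [1/2] + [10.0000] = [10.5000]
BᵀPA = [-23.0000 30.0000]
K = S⁻¹·BᵀPA = [-2.1905 2.8571]
A−BK = [0.8095 -1.1429; -10.7619 15.4286]
AᵀP(A−BK) = [46.6190 -66.2857; -66.2857 94.2857]
P' = Q + AᵀP(A−BK) = [49.8690 -63.2857; -63.2857 103.2857]
tr(P') = 153.1548

153.1548


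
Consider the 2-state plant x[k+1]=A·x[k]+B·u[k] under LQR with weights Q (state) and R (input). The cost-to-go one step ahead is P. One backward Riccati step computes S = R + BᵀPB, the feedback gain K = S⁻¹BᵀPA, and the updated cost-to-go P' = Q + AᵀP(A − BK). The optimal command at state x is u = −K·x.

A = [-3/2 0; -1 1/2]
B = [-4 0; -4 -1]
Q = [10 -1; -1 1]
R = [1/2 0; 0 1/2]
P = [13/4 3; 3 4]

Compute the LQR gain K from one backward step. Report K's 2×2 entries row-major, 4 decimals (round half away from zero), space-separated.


0.3295 -0.0406 -0.1611 -0.1916

BᵀP = [-25.0000 -28.0000; -3.0000 -4.0000]
S = R + BᵀPB = [1/2 0; 0 1/2] + [212.0000 28.0000; 28.0000 4.0000] = [212.5000 28.0000; 28.0000 4.5000]
BᵀPA = [65.5000 -14.0000; 8.5000 -2.0000]
K = S⁻¹·BᵀPA = [0.3295 -0.0406; -0.1611 -0.1916]
A−BK = [-0.1821 -0.1626; 0.1567 0.1459]
AᵀP(A−BK) = [0.1021 0.0403; 0.0403 0.0479]
P' = Q + AᵀP(A−BK) = [10.1021 -0.9597; -0.9597 1.0479]
tr(P') = 11.1499


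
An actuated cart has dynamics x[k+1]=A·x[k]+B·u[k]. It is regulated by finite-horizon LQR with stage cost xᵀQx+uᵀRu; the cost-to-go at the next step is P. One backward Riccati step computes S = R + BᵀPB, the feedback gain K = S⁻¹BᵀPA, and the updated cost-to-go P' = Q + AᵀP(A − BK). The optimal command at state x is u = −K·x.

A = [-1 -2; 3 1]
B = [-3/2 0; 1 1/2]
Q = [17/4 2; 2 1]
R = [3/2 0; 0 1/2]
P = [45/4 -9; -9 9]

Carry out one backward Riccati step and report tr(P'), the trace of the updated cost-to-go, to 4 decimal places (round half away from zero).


12.6510

BᵀP = [-25.8750 22.5000; -4.5000 4.5000]
S = R + BᵀPB = [3/2 0; 0 1/2] + [61.3125 11.2500; 11.2500 2.2500] = [62.8125 11.2500; 11.2500 2.7500]
BᵀPA = [93.3750 74.2500; 18.0000 13.5000]
K = S⁻¹·BᵀPA = [1.1756 1.1330; 1.7360 0.2741]
A−BK = [0.7635 -0.3005; 0.9563 -0.2701]
AᵀP(A−BK) = [5.2264 1.7726; 1.7726 2.1746]
P' = Q + AᵀP(A−BK) = [9.4764 3.7726; 3.7726 3.1746]
tr(P') = 12.6510


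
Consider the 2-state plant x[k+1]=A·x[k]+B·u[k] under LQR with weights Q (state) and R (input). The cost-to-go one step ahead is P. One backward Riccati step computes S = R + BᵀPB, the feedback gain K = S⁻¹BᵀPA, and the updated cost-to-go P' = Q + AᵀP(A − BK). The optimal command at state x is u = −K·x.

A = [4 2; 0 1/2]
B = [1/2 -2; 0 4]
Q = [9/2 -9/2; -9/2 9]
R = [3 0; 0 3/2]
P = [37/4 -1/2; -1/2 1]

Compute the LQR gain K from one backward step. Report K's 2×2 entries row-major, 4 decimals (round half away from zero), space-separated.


1.3912 0.7741 -1.0838 -0.4891

BᵀP = [4.6250 -0.2500; -20.5000 5.0000]
S = R + BᵀPB = [3 0; 0 3/2] + [2.3125 -10.2500; -10.2500 61.0000] = [5.3125 -10.2500; -10.2500 62.5000]
BᵀPA = [18.5000 9.1250; -82.0000 -38.5000]
K = S⁻¹·BᵀPA = [1.3912 0.7741; -1.0838 -0.4891]
A−BK = [1.1367 0.6349; 4.3354 2.4562]
AᵀP(A−BK) = [33.3879 18.5774; 18.5774 10.3581]
P' = Q + AᵀP(A−BK) = [37.8879 14.0774; 14.0774 19.3581]
tr(P') = 57.2460


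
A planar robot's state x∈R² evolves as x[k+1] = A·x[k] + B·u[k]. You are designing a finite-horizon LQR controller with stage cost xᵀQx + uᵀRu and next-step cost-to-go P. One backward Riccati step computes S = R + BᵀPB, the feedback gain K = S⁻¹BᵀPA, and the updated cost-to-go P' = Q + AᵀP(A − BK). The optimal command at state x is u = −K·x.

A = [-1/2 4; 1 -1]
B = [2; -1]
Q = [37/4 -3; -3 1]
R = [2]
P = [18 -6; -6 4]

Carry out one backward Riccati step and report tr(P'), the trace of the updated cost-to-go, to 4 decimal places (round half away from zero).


19.4069

BᵀP = [42.0000 -16.0000]
S = R + BᵀPB = [2] + [100.0000] = [102.0000]
BᵀPA = [-37.0000 184.0000]
K = S⁻¹·BᵀPA = [-0.3627 1.8039]
A−BK = [0.2255 0.3922; 0.6373 0.8039]
AᵀP(A−BK) = [1.0784 -0.2549; -0.2549 8.0784]
P' = Q + AᵀP(A−BK) = [10.3284 -3.2549; -3.2549 9.0784]
tr(P') = 19.4069


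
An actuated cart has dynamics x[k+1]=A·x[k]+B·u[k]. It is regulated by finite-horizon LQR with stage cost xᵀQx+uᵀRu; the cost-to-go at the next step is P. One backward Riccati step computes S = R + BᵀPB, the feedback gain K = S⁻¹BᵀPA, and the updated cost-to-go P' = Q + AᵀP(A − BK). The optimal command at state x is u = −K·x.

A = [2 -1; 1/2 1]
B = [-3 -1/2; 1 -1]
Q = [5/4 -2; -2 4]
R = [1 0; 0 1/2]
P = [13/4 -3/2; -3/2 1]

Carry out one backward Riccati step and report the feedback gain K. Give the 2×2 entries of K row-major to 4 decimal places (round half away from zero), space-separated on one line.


BᵀP = [-11.2500 5.5000; -0.1250 -0.2500]
S = R + BᵀPB = [1 0; 0 1/2] + [39.2500 0.1250; 0.1250 0.3125] = [40.2500 0.1250; 0.1250 0.8125]
BᵀPA = [-19.7500 16.7500; -0.3750 -0.1250]
K = S⁻¹·BᵀPA = [-0.4895 0.4168; -0.3862 -0.2180]
A−BK = [0.3384 0.1415; 0.6033 0.3652]
AᵀP(A−BK) = [0.4379 -0.0994; -0.0994 0.2409]
P' = Q + AᵀP(A−BK) = [1.6879 -2.0994; -2.0994 4.2409]
tr(P') = 5.9288

-0.4895 0.4168 -0.3862 -0.2180


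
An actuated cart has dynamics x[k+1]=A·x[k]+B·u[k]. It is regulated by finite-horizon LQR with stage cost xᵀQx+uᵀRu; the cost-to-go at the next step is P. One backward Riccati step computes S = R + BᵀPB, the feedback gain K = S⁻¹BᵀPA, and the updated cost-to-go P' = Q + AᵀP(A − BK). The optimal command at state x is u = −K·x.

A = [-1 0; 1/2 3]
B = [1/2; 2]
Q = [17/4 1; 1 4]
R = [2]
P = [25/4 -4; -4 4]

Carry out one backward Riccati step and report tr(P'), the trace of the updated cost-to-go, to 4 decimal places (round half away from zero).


22.1149

BᵀP = [-4.8750 6.0000]
S = R + BᵀPB = [2] + [9.5625] = [11.5625]
BᵀPA = [7.8750 18.0000]
K = S⁻¹·BᵀPA = [0.6811 1.5568]
A−BK = [-1.3405 -0.7784; -0.8622 -0.1135]
AᵀP(A−BK) = [5.8865 5.7405; 5.7405 7.9784]
P' = Q + AᵀP(A−BK) = [10.1365 6.7405; 6.7405 11.9784]
tr(P') = 22.1149


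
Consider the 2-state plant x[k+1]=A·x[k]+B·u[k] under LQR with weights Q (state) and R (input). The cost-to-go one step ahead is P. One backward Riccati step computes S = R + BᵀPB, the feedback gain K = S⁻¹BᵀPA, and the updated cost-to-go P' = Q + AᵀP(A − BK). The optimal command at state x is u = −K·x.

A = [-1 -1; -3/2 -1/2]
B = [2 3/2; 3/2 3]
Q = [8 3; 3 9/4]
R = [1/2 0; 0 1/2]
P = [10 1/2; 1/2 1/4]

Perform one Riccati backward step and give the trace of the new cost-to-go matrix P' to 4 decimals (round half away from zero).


10.4667

BᵀP = [20.7500 1.3750; 16.5000 1.5000]
S = R + BᵀPB = [1/2 0; 0 1/2] + [43.5625 35.2500; 35.2500 29.2500] = [44.0625 35.2500; 35.2500 29.7500]
BᵀPA = [-22.8125 -21.4375; -18.7500 -17.2500]
K = S⁻¹·BᵀPA = [-0.2597 -0.4349; -0.3226 -0.0645]
A−BK = [0.0032 -0.0334; -0.1428 0.3459]
AᵀP(A−BK) = [0.0905 0.0564; 0.0564 0.1262]
P' = Q + AᵀP(A−BK) = [8.0905 3.0564; 3.0564 2.3762]
tr(P') = 10.4667


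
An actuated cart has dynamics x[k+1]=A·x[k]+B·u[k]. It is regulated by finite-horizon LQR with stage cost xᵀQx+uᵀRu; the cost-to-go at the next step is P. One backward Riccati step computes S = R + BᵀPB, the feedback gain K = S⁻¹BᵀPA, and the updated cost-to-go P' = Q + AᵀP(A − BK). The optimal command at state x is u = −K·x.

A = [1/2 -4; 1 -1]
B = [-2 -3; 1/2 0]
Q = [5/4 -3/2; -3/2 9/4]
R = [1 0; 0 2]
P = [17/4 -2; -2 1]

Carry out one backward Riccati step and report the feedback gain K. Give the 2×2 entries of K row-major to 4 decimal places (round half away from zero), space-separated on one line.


0.0075 0.7907 -0.0146 0.5581

BᵀP = [-9.5000 4.5000; -12.7500 6.0000]
S = R + BᵀPB = [1 0; 0 2] + [21.2500 28.5000; 28.5000 38.2500] = [22.2500 28.5000; 28.5000 40.2500]
BᵀPA = [-0.2500 33.5000; -0.3750 45.0000]
K = S⁻¹·BᵀPA = [0.0075 0.7907; -0.0146 0.5581]
A−BK = [0.4711 -0.7442; 0.9962 -1.3953]
AᵀP(A−BK) = [0.0589 -0.0930; -0.0930 1.3953]
P' = Q + AᵀP(A−BK) = [1.3089 -1.5930; -1.5930 3.6453]
tr(P') = 4.9542


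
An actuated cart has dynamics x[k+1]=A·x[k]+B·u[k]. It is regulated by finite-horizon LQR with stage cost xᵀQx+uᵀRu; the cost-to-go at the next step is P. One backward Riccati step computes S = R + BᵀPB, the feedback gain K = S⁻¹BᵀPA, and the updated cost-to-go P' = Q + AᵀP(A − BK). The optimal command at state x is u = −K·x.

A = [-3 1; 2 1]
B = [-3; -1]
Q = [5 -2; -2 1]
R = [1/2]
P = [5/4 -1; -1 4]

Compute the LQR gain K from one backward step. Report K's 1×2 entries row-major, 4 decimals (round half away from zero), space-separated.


BᵀP = [-2.7500 -1.0000]
S = R + BᵀPB = [1/2] + [9.2500] = [9.7500]
BᵀPA = [6.2500 -3.7500]
K = S⁻¹·BᵀPA = [0.6410 -0.3846]
A−BK = [-1.0769 -0.1538; 2.6410 0.6154]
AᵀP(A−BK) = [35.2436 7.6538; 7.6538 1.8077]
P' = Q + AᵀP(A−BK) = [40.2436 5.6538; 5.6538 2.8077]
tr(P') = 43.0513

0.6410 -0.3846


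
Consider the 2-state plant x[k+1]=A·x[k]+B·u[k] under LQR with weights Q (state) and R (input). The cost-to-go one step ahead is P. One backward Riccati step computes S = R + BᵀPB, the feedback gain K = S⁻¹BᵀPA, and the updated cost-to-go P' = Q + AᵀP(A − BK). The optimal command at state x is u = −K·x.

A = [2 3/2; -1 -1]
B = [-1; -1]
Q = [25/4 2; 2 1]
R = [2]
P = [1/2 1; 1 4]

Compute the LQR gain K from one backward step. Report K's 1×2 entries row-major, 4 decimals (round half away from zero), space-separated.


0.2353 0.3235

BᵀP = [-1.5000 -5.0000]
S = R + BᵀPB = [2] + [6.5000] = [8.5000]
BᵀPA = [2.0000 2.7500]
K = S⁻¹·BᵀPA = [0.2353 0.3235]
A−BK = [2.2353 1.8235; -0.7647 -0.6765]
AᵀP(A−BK) = [1.5294 1.3529; 1.3529 1.2353]
P' = Q + AᵀP(A−BK) = [7.7794 3.3529; 3.3529 2.2353]
tr(P') = 10.0147


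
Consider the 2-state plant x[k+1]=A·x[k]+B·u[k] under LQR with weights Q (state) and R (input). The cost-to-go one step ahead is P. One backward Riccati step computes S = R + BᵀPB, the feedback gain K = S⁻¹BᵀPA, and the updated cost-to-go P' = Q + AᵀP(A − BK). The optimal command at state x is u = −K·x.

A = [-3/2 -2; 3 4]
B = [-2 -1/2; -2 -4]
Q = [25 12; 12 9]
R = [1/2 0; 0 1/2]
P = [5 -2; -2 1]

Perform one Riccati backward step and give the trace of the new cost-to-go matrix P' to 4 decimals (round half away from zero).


BᵀP = [-6.0000 2.0000; 5.5000 -3.0000]
S = R + BᵀPB = [1/2 0; 0 1/2] + [8.0000 -5.0000; -5.0000 9.2500] = [8.5000 -5.0000; -5.0000 9.7500]
BᵀPA = [15.0000 20.0000; -17.2500 -23.0000]
K = S⁻¹·BᵀPA = [1.0367 1.3823; -1.2376 -1.6501]
A−BK = [-0.0454 -0.0605; 0.1231 0.1641]
AᵀP(A−BK) = [1.3510 1.8013; 1.8013 2.4017]
P' = Q + AᵀP(A−BK) = [26.3510 13.8013; 13.8013 11.4017]
tr(P') = 37.7527

37.7527


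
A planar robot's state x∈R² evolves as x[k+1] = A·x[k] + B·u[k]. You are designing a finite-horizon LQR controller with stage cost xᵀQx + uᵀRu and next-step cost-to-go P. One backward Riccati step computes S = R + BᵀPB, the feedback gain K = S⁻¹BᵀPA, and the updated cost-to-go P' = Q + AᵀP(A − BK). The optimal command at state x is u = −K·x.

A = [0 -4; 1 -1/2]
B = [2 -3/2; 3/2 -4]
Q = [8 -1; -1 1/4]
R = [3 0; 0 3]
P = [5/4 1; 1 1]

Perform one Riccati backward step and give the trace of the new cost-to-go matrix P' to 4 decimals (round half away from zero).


BᵀP = [4.0000 3.5000; -5.8750 -5.5000]
S = R + BᵀPB = [3 0; 0 3] + [13.2500 -20.0000; -20.0000 30.8125] = [16.2500 -20.0000; -20.0000 33.8125]
BᵀPA = [3.5000 -17.7500; -5.5000 26.2500]
K = S⁻¹·BᵀPA = [0.0558 -0.5030; -0.1296 0.4788]
A−BK = [-0.3061 -2.2758; 0.3977 2.1698]
AᵀP(A−BK) = [0.0916 -0.1060; -0.1060 2.7528]
P' = Q + AᵀP(A−BK) = [8.0916 -1.1060; -1.1060 3.0028]
tr(P') = 11.0944

11.0944


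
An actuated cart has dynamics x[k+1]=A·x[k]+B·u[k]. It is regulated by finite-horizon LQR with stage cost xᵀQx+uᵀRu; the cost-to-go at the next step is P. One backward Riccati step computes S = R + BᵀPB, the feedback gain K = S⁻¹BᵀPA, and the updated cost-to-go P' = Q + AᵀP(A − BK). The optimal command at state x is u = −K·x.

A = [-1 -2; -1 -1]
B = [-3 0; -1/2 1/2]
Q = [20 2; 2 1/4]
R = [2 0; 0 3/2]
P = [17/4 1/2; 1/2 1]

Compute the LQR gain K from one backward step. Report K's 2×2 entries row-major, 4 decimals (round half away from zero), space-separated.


0.3517 0.6621 -0.2276 -0.1931

BᵀP = [-13.0000 -2.0000; 0.2500 0.5000]
S = R + BᵀPB = [2 0; 0 3/2] + [40.0000 -1.0000; -1.0000 0.2500] = [42.0000 -1.0000; -1.0000 1.7500]
BᵀPA = [15.0000 28.0000; -0.7500 -1.0000]
K = S⁻¹·BᵀPA = [0.3517 0.6621; -0.2276 -0.1931]
A−BK = [0.0552 -0.0138; -0.7103 -0.5724]
AᵀP(A−BK) = [0.8034 0.9241; 0.9241 1.2690]
P' = Q + AᵀP(A−BK) = [20.8034 2.9241; 2.9241 1.5190]
tr(P') = 22.3224


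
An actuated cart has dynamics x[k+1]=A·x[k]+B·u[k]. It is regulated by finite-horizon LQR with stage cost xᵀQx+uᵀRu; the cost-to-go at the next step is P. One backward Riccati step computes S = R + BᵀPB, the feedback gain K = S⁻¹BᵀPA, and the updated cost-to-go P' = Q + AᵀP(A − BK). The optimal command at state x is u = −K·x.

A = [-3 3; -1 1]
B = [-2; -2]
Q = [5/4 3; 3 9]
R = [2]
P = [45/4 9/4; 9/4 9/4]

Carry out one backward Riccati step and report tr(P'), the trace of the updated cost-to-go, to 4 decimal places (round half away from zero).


BᵀP = [-27.0000 -9.0000]
S = R + BᵀPB = [2] + [72.0000] = [74.0000]
BᵀPA = [90.0000 -90.0000]
K = S⁻¹·BᵀPA = [1.2162 -1.2162]
A−BK = [-0.5676 0.5676; 1.4324 -1.4324]
AᵀP(A−BK) = [7.5405 -7.5405; -7.5405 7.5405]
P' = Q + AᵀP(A−BK) = [8.7905 -4.5405; -4.5405 16.5405]
tr(P') = 25.3311

25.3311


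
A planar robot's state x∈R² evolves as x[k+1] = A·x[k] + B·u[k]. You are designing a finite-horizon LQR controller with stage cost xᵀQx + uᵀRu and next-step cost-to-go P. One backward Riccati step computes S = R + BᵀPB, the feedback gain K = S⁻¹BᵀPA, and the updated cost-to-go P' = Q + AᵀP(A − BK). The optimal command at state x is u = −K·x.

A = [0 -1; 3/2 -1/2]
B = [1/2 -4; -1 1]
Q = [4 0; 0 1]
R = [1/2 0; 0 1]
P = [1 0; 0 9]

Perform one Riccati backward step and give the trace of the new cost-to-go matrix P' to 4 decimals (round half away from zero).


BᵀP = [0.5000 -9.0000; -4.0000 9.0000]
S = R + BᵀPB = [1/2 0; 0 1] + [9.2500 -11.0000; -11.0000 25.0000] = [9.7500 -11.0000; -11.0000 26.0000]
BᵀPA = [-13.5000 4.0000; 13.5000 -0.5000]
K = S⁻¹·BᵀPA = [-1.5283 0.7434; -0.1274 0.2953]
A−BK = [0.2547 -0.1906; 0.0991 -0.0519]
AᵀP(A−BK) = [1.3373 -0.7005; -0.7005 0.4241]
P' = Q + AᵀP(A−BK) = [5.3373 -0.7005; -0.7005 1.4241]
tr(P') = 6.7613

6.7613


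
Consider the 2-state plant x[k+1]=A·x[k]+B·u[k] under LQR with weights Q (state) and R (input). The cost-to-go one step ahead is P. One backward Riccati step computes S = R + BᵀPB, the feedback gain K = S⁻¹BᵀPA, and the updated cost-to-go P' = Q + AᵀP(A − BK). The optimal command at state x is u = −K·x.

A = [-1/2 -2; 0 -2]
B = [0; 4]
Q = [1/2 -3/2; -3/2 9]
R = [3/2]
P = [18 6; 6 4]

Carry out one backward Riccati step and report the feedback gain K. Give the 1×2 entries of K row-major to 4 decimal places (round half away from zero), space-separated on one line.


-0.1832 -1.2214

BᵀP = [24.0000 16.0000]
S = R + BᵀPB = [3/2] + [64.0000] = [65.5000]
BᵀPA = [-12.0000 -80.0000]
K = S⁻¹·BᵀPA = [-0.1832 -1.2214]
A−BK = [-0.5000 -2.0000; 0.7328 2.8855]
AᵀP(A−BK) = [2.3015 9.3435; 9.3435 38.2901]
P' = Q + AᵀP(A−BK) = [2.8015 7.8435; 7.8435 47.2901]
tr(P') = 50.0916


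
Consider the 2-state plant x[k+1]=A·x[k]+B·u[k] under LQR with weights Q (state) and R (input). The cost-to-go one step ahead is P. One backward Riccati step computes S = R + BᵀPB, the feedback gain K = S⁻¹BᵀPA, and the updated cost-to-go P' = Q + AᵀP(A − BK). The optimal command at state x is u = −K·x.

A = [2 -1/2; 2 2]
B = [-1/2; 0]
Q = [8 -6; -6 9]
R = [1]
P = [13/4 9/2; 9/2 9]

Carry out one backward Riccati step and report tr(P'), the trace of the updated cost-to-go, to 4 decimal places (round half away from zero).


89.1724

BᵀP = [-1.6250 -2.2500]
S = R + BᵀPB = [1] + [0.8125] = [1.8125]
BᵀPA = [-7.7500 -3.6875]
K = S⁻¹·BᵀPA = [-4.2759 -2.0345]
A−BK = [-0.1379 -1.5172; 2.0000 2.0000]
AᵀP(A−BK) = [51.8621 30.4828; 30.4828 20.3103]
P' = Q + AᵀP(A−BK) = [59.8621 24.4828; 24.4828 29.3103]
tr(P') = 89.1724


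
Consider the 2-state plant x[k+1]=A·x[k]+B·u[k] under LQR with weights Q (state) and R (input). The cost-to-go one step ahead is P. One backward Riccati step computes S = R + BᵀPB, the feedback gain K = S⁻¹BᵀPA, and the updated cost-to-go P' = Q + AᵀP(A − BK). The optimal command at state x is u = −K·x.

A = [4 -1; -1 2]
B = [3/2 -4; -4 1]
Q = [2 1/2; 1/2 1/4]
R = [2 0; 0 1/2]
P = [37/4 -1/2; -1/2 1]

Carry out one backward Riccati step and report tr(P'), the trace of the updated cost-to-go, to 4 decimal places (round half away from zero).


3.1510

BᵀP = [15.8750 -4.7500; -37.5000 3.0000]
S = R + BᵀPB = [2 0; 0 1/2] + [42.8125 -68.2500; -68.2500 153.0000] = [44.8125 -68.2500; -68.2500 153.5000]
BᵀPA = [68.2500 -25.3750; -153.0000 43.5000]
K = S⁻¹·BᵀPA = [0.0154 -0.4171; -0.9899 0.0979]
A−BK = [0.0173 0.0174; 0.0514 0.2337]
AᵀP(A−BK) = [0.4950 -0.0490; -0.0490 0.4061]
P' = Q + AᵀP(A−BK) = [2.4950 0.4510; 0.4510 0.6561]
tr(P') = 3.1510


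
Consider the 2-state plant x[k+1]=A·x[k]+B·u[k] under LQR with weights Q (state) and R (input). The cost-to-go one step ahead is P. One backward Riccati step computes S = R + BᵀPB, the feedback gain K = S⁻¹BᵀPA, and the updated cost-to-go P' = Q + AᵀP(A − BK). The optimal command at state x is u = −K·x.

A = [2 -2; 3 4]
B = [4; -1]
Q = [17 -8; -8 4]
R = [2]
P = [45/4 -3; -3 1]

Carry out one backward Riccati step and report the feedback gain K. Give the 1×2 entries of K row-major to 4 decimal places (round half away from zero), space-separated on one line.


0.2754 -0.7150

BᵀP = [48.0000 -13.0000]
S = R + BᵀPB = [2] + [205.0000] = [207.0000]
BᵀPA = [57.0000 -148.0000]
K = S⁻¹·BᵀPA = [0.2754 -0.7150]
A−BK = [0.8986 0.8599; 3.2754 3.2850]
AᵀP(A−BK) = [2.3043 1.7536; 1.7536 3.1836]
P' = Q + AᵀP(A−BK) = [19.3043 -6.2464; -6.2464 7.1836]
tr(P') = 26.4879


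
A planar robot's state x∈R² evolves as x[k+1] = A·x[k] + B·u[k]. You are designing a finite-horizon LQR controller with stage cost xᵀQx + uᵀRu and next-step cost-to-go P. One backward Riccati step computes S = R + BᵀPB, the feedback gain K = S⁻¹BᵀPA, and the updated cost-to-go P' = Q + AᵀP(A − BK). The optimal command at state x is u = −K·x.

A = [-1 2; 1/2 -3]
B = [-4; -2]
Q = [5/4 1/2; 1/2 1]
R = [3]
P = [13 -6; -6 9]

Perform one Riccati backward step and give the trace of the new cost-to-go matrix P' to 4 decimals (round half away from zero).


BᵀP = [-40.0000 6.0000]
S = R + BᵀPB = [3] + [148.0000] = [151.0000]
BᵀPA = [43.0000 -98.0000]
K = S⁻¹·BᵀPA = [0.2848 -0.6490]
A−BK = [0.1391 -0.5960; 1.0695 -4.2980]
AᵀP(A−BK) = [9.0050 -35.5927; -35.5927 141.3974]
P' = Q + AᵀP(A−BK) = [10.2550 -35.0927; -35.0927 142.3974]
tr(P') = 152.6523

152.6523


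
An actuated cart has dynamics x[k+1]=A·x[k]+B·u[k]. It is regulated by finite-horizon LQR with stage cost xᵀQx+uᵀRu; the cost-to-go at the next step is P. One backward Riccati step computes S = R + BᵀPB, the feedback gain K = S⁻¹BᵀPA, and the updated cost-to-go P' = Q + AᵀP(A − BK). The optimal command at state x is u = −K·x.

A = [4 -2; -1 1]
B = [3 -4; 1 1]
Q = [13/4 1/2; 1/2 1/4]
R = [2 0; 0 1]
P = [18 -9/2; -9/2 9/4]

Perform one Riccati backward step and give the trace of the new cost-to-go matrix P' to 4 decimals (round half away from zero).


4.8999

BᵀP = [49.5000 -11.2500; -76.5000 20.2500]
S = R + BᵀPB = [2 0; 0 1] + [137.2500 -209.2500; -209.2500 326.2500] = [139.2500 -209.2500; -209.2500 327.2500]
BᵀPA = [209.2500 -110.2500; -326.2500 173.2500]
K = S⁻¹·BᵀPA = [0.1173 0.0971; -0.9219 0.5915]
A−BK = [-0.0397 0.0747; -0.1953 0.3114]
AᵀP(A−BK) = [0.9219 -0.5915; -0.5915 0.4780]
P' = Q + AᵀP(A−BK) = [4.1719 -0.0915; -0.0915 0.7280]
tr(P') = 4.8999


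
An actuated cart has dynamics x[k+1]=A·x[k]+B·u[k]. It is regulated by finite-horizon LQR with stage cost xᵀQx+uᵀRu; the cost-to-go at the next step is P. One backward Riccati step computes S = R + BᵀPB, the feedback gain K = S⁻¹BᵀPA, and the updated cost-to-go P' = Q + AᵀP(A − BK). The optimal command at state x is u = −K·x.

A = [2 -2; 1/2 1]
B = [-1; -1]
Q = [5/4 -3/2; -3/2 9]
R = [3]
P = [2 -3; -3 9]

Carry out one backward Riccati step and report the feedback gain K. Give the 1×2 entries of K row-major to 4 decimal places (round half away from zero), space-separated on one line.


-0.1250 -1.0000

BᵀP = [1.0000 -6.0000]
S = R + BᵀPB = [3] + [5.0000] = [8.0000]
BᵀPA = [-1.0000 -8.0000]
K = S⁻¹·BᵀPA = [-0.1250 -1.0000]
A−BK = [1.8750 -3.0000; 0.3750 0.0000]
AᵀP(A−BK) = [4.1250 -7.5000; -7.5000 21.0000]
P' = Q + AᵀP(A−BK) = [5.3750 -9.0000; -9.0000 30.0000]
tr(P') = 35.3750


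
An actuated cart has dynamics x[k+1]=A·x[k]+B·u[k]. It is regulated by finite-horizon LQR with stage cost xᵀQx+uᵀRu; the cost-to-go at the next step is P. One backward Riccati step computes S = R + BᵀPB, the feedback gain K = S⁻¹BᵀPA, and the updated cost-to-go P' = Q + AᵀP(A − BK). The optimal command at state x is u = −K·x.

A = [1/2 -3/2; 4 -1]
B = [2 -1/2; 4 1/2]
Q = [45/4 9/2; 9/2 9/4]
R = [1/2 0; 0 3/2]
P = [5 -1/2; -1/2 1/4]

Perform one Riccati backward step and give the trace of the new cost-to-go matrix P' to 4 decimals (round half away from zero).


16.1425

BᵀP = [8.0000 0.0000; -2.7500 0.3750]
S = R + BᵀPB = [1/2 0; 0 3/2] + [16.0000 -4.0000; -4.0000 1.5625] = [16.5000 -4.0000; -4.0000 3.0625]
BᵀPA = [4.0000 -12.0000; 0.1250 3.7500]
K = S⁻¹·BᵀPA = [0.3692 -0.6299; 0.5231 0.4018]
A−BK = [0.0231 -0.0394; 2.2615 1.3186]
AᵀP(A−BK) = [1.7077 0.9692; 0.9692 0.9348]
P' = Q + AᵀP(A−BK) = [12.9577 5.4692; 5.4692 3.1848]
tr(P') = 16.1425


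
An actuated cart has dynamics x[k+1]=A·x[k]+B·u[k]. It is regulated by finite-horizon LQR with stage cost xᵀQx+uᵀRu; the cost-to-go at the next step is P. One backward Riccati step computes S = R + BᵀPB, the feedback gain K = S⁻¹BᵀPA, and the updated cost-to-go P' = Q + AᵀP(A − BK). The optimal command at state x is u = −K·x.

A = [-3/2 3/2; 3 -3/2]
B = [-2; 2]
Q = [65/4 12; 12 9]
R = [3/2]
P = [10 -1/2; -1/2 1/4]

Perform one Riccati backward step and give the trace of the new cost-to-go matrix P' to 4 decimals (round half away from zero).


BᵀP = [-21.0000 1.5000]
S = R + BᵀPB = [3/2] + [45.0000] = [46.5000]
BᵀPA = [36.0000 -33.7500]
K = S⁻¹·BᵀPA = [0.7742 -0.7258]
A−BK = [0.0484 0.0484; 1.4516 -0.0484]
AᵀP(A−BK) = [1.3790 -0.8710; -0.8710 0.8165]
P' = Q + AᵀP(A−BK) = [17.6290 11.1290; 11.1290 9.8165]
tr(P') = 27.4456

27.4456


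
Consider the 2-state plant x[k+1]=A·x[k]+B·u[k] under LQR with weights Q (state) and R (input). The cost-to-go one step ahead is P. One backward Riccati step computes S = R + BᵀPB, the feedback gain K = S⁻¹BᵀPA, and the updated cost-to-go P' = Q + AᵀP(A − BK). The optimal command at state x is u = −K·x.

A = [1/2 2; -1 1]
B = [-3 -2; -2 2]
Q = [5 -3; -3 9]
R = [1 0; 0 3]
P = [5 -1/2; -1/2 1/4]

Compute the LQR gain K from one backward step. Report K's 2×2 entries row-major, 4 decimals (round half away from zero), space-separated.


BᵀP = [-14.0000 1.0000; -11.0000 1.5000]
S = R + BᵀPB = [1 0; 0 3] + [40.0000 30.0000; 30.0000 25.0000] = [41.0000 30.0000; 30.0000 28.0000]
BᵀPA = [-8.0000 -27.0000; -7.0000 -20.5000]
K = S⁻¹·BᵀPA = [-0.0565 -0.5685; -0.1895 -0.1230]
A−BK = [-0.0484 0.0484; -0.7339 0.1089]
AᵀP(A−BK) = [0.2218 0.0907; 0.0907 0.3780]
P' = Q + AᵀP(A−BK) = [5.2218 -2.9093; -2.9093 9.3780]
tr(P') = 14.5998

-0.0565 -0.5685 -0.1895 -0.1230


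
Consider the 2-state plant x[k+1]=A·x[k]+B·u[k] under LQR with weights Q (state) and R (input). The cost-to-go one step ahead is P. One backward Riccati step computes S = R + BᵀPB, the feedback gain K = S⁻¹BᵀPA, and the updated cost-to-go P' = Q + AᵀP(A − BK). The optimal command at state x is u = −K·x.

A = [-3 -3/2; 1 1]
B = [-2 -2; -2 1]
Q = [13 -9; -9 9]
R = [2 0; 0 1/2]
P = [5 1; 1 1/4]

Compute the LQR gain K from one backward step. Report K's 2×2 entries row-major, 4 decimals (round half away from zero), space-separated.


0.3202 0.1228 1.0965 0.5439

BᵀP = [-12.0000 -2.5000; -9.0000 -1.7500]
S = R + BᵀPB = [2 0; 0 1/2] + [29.0000 21.5000; 21.5000 16.2500] = [31.0000 21.5000; 21.5000 16.7500]
BᵀPA = [33.5000 15.5000; 25.2500 11.7500]
K = S⁻¹·BᵀPA = [0.3202 0.1228; 1.0965 0.5439]
A−BK = [-0.1667 -0.1667; 0.5439 0.7018]
AᵀP(A−BK) = [0.8377 0.4035; 0.4035 0.2061]
P' = Q + AᵀP(A−BK) = [13.8377 -8.5965; -8.5965 9.2061]
tr(P') = 23.0439


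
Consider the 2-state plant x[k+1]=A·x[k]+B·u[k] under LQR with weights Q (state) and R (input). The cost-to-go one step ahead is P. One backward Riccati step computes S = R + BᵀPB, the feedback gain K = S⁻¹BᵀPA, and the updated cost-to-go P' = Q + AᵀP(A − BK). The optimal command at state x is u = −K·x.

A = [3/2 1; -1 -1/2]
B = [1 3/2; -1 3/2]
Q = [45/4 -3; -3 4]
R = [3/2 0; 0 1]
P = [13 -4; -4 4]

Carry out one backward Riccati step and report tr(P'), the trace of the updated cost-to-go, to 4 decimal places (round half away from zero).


18.2579

BᵀP = [17.0000 -8.0000; 13.5000 0.0000]
S = R + BᵀPB = [3/2 0; 0 1] + [25.0000 13.5000; 13.5000 20.2500] = [26.5000 13.5000; 13.5000 21.2500]
BᵀPA = [33.5000 21.0000; 20.2500 13.5000]
K = S⁻¹·BᵀPA = [1.1513 0.6931; 0.2215 0.1949]
A−BK = [0.0164 0.0144; -0.1810 -0.0993]
AᵀP(A−BK) = [2.1956 1.3321; 1.3321 0.8123]
P' = Q + AᵀP(A−BK) = [13.4456 -1.6679; -1.6679 4.8123]
tr(P') = 18.2579


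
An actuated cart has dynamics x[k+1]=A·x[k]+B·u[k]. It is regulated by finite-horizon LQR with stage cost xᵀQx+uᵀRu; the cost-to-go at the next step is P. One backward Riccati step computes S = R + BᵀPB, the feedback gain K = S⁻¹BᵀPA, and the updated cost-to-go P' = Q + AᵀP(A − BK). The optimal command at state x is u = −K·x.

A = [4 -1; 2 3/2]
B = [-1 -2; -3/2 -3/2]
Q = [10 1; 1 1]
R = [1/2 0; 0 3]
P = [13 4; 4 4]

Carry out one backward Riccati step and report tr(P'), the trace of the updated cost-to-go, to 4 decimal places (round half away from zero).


26.7863

BᵀP = [-19.0000 -10.0000; -32.0000 -14.0000]
S = R + BᵀPB = [1/2 0; 0 3] + [34.0000 53.0000; 53.0000 85.0000] = [34.5000 53.0000; 53.0000 88.0000]
BᵀPA = [-96.0000 4.0000; -156.0000 11.0000]
K = S⁻¹·BᵀPA = [-0.7930 -1.0176; -1.2952 0.7379]
A−BK = [0.6167 -0.5419; -1.1322 1.0804]
AᵀP(A−BK) = [9.8326 -6.5815; -6.5815 5.9537]
P' = Q + AᵀP(A−BK) = [19.8326 -5.5815; -5.5815 6.9537]
tr(P') = 26.7863


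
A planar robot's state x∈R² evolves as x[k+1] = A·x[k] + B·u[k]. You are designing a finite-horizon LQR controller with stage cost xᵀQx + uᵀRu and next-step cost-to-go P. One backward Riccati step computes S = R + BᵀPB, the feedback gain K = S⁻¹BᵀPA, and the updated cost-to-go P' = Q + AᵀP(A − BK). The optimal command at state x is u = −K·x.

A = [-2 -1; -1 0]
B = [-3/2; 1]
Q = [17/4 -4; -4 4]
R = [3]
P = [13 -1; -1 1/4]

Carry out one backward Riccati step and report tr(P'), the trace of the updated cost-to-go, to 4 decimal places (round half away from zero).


BᵀP = [-20.5000 1.7500]
S = R + BᵀPB = [3] + [32.5000] = [35.5000]
BᵀPA = [39.2500 20.5000]
K = S⁻¹·BᵀPA = [1.1056 0.5775]
A−BK = [-0.3415 -0.1338; -2.1056 -0.5775]
AᵀP(A−BK) = [4.8539 2.3345; 2.3345 1.1620]
P' = Q + AᵀP(A−BK) = [9.1039 -1.6655; -1.6655 5.1620]
tr(P') = 14.2658

14.2658


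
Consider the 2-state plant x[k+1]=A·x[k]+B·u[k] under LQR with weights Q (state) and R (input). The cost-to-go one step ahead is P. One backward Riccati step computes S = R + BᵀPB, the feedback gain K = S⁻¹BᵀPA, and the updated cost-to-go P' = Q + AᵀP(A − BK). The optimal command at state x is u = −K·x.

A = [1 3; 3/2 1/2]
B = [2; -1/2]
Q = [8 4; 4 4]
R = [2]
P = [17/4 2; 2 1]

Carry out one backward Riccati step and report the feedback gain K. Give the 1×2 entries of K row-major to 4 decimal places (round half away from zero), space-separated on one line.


BᵀP = [7.5000 3.5000]
S = R + BᵀPB = [2] + [13.2500] = [15.2500]
BᵀPA = [12.7500 24.2500]
K = S⁻¹·BᵀPA = [0.8361 1.5902]
A−BK = [-0.6721 -0.1803; 1.9180 1.2951]
AᵀP(A−BK) = [1.8402 3.2254; 3.2254 5.9385]
P' = Q + AᵀP(A−BK) = [9.8402 7.2254; 7.2254 9.9385]
tr(P') = 19.7787

0.8361 1.5902


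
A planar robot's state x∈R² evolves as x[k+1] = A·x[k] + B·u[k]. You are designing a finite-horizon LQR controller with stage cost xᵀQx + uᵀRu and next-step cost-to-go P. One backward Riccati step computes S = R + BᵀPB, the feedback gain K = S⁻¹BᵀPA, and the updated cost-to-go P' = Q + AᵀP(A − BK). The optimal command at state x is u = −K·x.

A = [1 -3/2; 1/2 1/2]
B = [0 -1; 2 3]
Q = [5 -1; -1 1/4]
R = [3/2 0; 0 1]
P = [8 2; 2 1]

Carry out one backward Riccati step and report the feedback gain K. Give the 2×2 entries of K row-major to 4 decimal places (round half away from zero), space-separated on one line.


1.1379 -1.2759 -0.6293 1.0086

BᵀP = [4.0000 2.0000; -2.0000 1.0000]
S = R + BᵀPB = [3/2 0; 0 1] + [4.0000 2.0000; 2.0000 5.0000] = [5.5000 2.0000; 2.0000 6.0000]
BᵀPA = [5.0000 -5.0000; -1.5000 3.5000]
K = S⁻¹·BᵀPA = [1.1379 -1.2759; -0.6293 1.0086]
A−BK = [0.3707 -0.4914; 0.1121 0.0259]
AᵀP(A−BK) = [3.6164 -4.3578; -4.3578 5.3405]
P' = Q + AᵀP(A−BK) = [8.6164 -5.3578; -5.3578 5.5905]
tr(P') = 14.2069
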